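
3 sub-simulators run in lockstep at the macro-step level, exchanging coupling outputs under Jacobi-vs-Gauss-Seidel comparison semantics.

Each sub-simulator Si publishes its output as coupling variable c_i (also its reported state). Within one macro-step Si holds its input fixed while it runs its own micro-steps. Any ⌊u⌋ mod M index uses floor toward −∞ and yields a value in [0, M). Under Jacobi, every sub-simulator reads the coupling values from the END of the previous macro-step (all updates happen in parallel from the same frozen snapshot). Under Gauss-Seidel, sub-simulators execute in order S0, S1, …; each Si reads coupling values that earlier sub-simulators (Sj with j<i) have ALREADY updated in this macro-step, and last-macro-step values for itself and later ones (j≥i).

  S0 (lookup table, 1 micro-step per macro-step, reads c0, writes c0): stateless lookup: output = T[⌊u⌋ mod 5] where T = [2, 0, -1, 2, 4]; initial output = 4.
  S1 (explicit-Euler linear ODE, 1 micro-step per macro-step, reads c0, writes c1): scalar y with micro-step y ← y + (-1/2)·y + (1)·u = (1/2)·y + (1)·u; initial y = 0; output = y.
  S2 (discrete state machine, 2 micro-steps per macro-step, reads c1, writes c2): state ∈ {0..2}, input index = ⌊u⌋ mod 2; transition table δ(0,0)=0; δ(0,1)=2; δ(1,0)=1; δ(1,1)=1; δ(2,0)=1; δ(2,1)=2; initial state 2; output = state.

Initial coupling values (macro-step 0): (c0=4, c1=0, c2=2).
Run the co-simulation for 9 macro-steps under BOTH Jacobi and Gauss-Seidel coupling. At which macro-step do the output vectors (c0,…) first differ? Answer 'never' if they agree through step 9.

[Jacobi] macro 1: S0 reads c0=4 → after 1×micro: 4; S1 reads c0=4 → after 1×micro: 4; S2 reads c1=0 → after 2×micro: 1 ⇒ (c0=4, c1=4, c2=1)
[Jacobi] macro 2: S0 reads c0=4 → after 1×micro: 4; S1 reads c0=4 → after 1×micro: 6; S2 reads c1=4 → after 2×micro: 1 ⇒ (c0=4, c1=6, c2=1)
[Jacobi] macro 3: S0 reads c0=4 → after 1×micro: 4; S1 reads c0=4 → after 1×micro: 7; S2 reads c1=6 → after 2×micro: 1 ⇒ (c0=4, c1=7, c2=1)
[Jacobi] macro 4: S0 reads c0=4 → after 1×micro: 4; S1 reads c0=4 → after 1×micro: 15/2; S2 reads c1=7 → after 2×micro: 1 ⇒ (c0=4, c1=15/2, c2=1)
[Jacobi] macro 5: S0 reads c0=4 → after 1×micro: 4; S1 reads c0=4 → after 1×micro: 31/4; S2 reads c1=15/2 → after 2×micro: 1 ⇒ (c0=4, c1=31/4, c2=1)
[Jacobi] macro 6: S0 reads c0=4 → after 1×micro: 4; S1 reads c0=4 → after 1×micro: 63/8; S2 reads c1=31/4 → after 2×micro: 1 ⇒ (c0=4, c1=63/8, c2=1)
[Jacobi] macro 7: S0 reads c0=4 → after 1×micro: 4; S1 reads c0=4 → after 1×micro: 127/16; S2 reads c1=63/8 → after 2×micro: 1 ⇒ (c0=4, c1=127/16, c2=1)
[Jacobi] macro 8: S0 reads c0=4 → after 1×micro: 4; S1 reads c0=4 → after 1×micro: 255/32; S2 reads c1=127/16 → after 2×micro: 1 ⇒ (c0=4, c1=255/32, c2=1)
[Jacobi] macro 9: S0 reads c0=4 → after 1×micro: 4; S1 reads c0=4 → after 1×micro: 511/64; S2 reads c1=255/32 → after 2×micro: 1 ⇒ (c0=4, c1=511/64, c2=1)
[Gauss-Seidel] macro 1: S0 reads c0=4 → after 1×micro: 4; S1 reads c0=4 → after 1×micro: 4; S2 reads c1=4 → after 2×micro: 1 ⇒ (c0=4, c1=4, c2=1)
[Gauss-Seidel] macro 2: S0 reads c0=4 → after 1×micro: 4; S1 reads c0=4 → after 1×micro: 6; S2 reads c1=6 → after 2×micro: 1 ⇒ (c0=4, c1=6, c2=1)
[Gauss-Seidel] macro 3: S0 reads c0=4 → after 1×micro: 4; S1 reads c0=4 → after 1×micro: 7; S2 reads c1=7 → after 2×micro: 1 ⇒ (c0=4, c1=7, c2=1)
[Gauss-Seidel] macro 4: S0 reads c0=4 → after 1×micro: 4; S1 reads c0=4 → after 1×micro: 15/2; S2 reads c1=15/2 → after 2×micro: 1 ⇒ (c0=4, c1=15/2, c2=1)
[Gauss-Seidel] macro 5: S0 reads c0=4 → after 1×micro: 4; S1 reads c0=4 → after 1×micro: 31/4; S2 reads c1=31/4 → after 2×micro: 1 ⇒ (c0=4, c1=31/4, c2=1)
[Gauss-Seidel] macro 6: S0 reads c0=4 → after 1×micro: 4; S1 reads c0=4 → after 1×micro: 63/8; S2 reads c1=63/8 → after 2×micro: 1 ⇒ (c0=4, c1=63/8, c2=1)
[Gauss-Seidel] macro 7: S0 reads c0=4 → after 1×micro: 4; S1 reads c0=4 → after 1×micro: 127/16; S2 reads c1=127/16 → after 2×micro: 1 ⇒ (c0=4, c1=127/16, c2=1)
[Gauss-Seidel] macro 8: S0 reads c0=4 → after 1×micro: 4; S1 reads c0=4 → after 1×micro: 255/32; S2 reads c1=255/32 → after 2×micro: 1 ⇒ (c0=4, c1=255/32, c2=1)
[Gauss-Seidel] macro 9: S0 reads c0=4 → after 1×micro: 4; S1 reads c0=4 → after 1×micro: 511/64; S2 reads c1=511/64 → after 2×micro: 1 ⇒ (c0=4, c1=511/64, c2=1)

first divergence at macro-step: never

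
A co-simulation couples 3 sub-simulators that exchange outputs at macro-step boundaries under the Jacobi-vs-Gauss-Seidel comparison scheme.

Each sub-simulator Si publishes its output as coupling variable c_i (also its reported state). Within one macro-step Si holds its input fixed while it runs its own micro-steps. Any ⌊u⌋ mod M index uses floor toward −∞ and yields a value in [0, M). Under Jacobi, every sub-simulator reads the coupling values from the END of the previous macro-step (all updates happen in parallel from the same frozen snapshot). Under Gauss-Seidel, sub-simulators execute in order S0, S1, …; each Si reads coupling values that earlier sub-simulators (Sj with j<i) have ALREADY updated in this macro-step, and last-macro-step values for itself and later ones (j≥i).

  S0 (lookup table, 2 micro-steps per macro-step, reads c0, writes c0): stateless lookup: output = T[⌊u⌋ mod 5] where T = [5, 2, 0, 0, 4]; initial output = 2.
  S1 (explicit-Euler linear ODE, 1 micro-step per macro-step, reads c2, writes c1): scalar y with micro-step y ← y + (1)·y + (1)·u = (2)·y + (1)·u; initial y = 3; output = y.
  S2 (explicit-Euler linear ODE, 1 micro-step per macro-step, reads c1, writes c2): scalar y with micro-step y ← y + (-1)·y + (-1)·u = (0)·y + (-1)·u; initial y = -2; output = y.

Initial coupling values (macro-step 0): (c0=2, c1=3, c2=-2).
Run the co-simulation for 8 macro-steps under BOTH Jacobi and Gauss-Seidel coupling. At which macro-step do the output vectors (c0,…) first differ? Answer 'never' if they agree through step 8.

first divergence at macro-step: 1

[Jacobi] macro 1: S0 reads c0=2 → after 2×micro: 0; S1 reads c2=-2 → after 1×micro: 4; S2 reads c1=3 → after 1×micro: -3 ⇒ (c0=0, c1=4, c2=-3)
[Jacobi] macro 2: S0 reads c0=0 → after 2×micro: 5; S1 reads c2=-3 → after 1×micro: 5; S2 reads c1=4 → after 1×micro: -4 ⇒ (c0=5, c1=5, c2=-4)
[Jacobi] macro 3: S0 reads c0=5 → after 2×micro: 5; S1 reads c2=-4 → after 1×micro: 6; S2 reads c1=5 → after 1×micro: -5 ⇒ (c0=5, c1=6, c2=-5)
[Jacobi] macro 4: S0 reads c0=5 → after 2×micro: 5; S1 reads c2=-5 → after 1×micro: 7; S2 reads c1=6 → after 1×micro: -6 ⇒ (c0=5, c1=7, c2=-6)
[Jacobi] macro 5: S0 reads c0=5 → after 2×micro: 5; S1 reads c2=-6 → after 1×micro: 8; S2 reads c1=7 → after 1×micro: -7 ⇒ (c0=5, c1=8, c2=-7)
[Jacobi] macro 6: S0 reads c0=5 → after 2×micro: 5; S1 reads c2=-7 → after 1×micro: 9; S2 reads c1=8 → after 1×micro: -8 ⇒ (c0=5, c1=9, c2=-8)
[Jacobi] macro 7: S0 reads c0=5 → after 2×micro: 5; S1 reads c2=-8 → after 1×micro: 10; S2 reads c1=9 → after 1×micro: -9 ⇒ (c0=5, c1=10, c2=-9)
[Jacobi] macro 8: S0 reads c0=5 → after 2×micro: 5; S1 reads c2=-9 → after 1×micro: 11; S2 reads c1=10 → after 1×micro: -10 ⇒ (c0=5, c1=11, c2=-10)
[Gauss-Seidel] macro 1: S0 reads c0=2 → after 2×micro: 0; S1 reads c2=-2 → after 1×micro: 4; S2 reads c1=4 → after 1×micro: -4 ⇒ (c0=0, c1=4, c2=-4)
[Gauss-Seidel] macro 2: S0 reads c0=0 → after 2×micro: 5; S1 reads c2=-4 → after 1×micro: 4; S2 reads c1=4 → after 1×micro: -4 ⇒ (c0=5, c1=4, c2=-4)
[Gauss-Seidel] macro 3: S0 reads c0=5 → after 2×micro: 5; S1 reads c2=-4 → after 1×micro: 4; S2 reads c1=4 → after 1×micro: -4 ⇒ (c0=5, c1=4, c2=-4)
[Gauss-Seidel] macro 4: S0 reads c0=5 → after 2×micro: 5; S1 reads c2=-4 → after 1×micro: 4; S2 reads c1=4 → after 1×micro: -4 ⇒ (c0=5, c1=4, c2=-4)
[Gauss-Seidel] macro 5: S0 reads c0=5 → after 2×micro: 5; S1 reads c2=-4 → after 1×micro: 4; S2 reads c1=4 → after 1×micro: -4 ⇒ (c0=5, c1=4, c2=-4)
[Gauss-Seidel] macro 6: S0 reads c0=5 → after 2×micro: 5; S1 reads c2=-4 → after 1×micro: 4; S2 reads c1=4 → after 1×micro: -4 ⇒ (c0=5, c1=4, c2=-4)
[Gauss-Seidel] macro 7: S0 reads c0=5 → after 2×micro: 5; S1 reads c2=-4 → after 1×micro: 4; S2 reads c1=4 → after 1×micro: -4 ⇒ (c0=5, c1=4, c2=-4)
[Gauss-Seidel] macro 8: S0 reads c0=5 → after 2×micro: 5; S1 reads c2=-4 → after 1×micro: 4; S2 reads c1=4 → after 1×micro: -4 ⇒ (c0=5, c1=4, c2=-4)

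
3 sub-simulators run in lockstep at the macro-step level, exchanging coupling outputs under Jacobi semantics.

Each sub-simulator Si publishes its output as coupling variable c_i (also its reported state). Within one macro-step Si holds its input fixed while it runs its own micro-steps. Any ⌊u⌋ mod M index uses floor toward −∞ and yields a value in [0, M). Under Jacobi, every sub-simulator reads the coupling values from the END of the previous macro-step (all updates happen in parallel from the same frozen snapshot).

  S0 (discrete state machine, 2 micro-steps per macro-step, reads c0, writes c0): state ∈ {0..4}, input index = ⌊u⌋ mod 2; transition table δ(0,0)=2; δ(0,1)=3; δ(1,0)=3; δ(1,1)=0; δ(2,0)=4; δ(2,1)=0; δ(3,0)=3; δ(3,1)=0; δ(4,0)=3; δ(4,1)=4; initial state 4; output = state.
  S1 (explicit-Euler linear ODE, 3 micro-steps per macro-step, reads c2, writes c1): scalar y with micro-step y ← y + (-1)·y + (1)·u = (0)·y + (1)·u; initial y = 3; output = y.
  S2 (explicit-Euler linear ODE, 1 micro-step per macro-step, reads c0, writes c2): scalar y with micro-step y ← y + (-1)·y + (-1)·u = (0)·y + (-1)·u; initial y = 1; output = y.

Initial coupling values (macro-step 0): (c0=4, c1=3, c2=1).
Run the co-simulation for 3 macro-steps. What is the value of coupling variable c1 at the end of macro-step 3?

c1 at macro-step 3 = -3

macro 1: S0 reads c0=4 → after 2×micro: 3; S1 reads c2=1 → after 3×micro: 1; S2 reads c0=4 → after 1×micro: -4 ⇒ (c0=3, c1=1, c2=-4)
macro 2: S0 reads c0=3 → after 2×micro: 3; S1 reads c2=-4 → after 3×micro: -4; S2 reads c0=3 → after 1×micro: -3 ⇒ (c0=3, c1=-4, c2=-3)
macro 3: S0 reads c0=3 → after 2×micro: 3; S1 reads c2=-3 → after 3×micro: -3; S2 reads c0=3 → after 1×micro: -3 ⇒ (c0=3, c1=-3, c2=-3)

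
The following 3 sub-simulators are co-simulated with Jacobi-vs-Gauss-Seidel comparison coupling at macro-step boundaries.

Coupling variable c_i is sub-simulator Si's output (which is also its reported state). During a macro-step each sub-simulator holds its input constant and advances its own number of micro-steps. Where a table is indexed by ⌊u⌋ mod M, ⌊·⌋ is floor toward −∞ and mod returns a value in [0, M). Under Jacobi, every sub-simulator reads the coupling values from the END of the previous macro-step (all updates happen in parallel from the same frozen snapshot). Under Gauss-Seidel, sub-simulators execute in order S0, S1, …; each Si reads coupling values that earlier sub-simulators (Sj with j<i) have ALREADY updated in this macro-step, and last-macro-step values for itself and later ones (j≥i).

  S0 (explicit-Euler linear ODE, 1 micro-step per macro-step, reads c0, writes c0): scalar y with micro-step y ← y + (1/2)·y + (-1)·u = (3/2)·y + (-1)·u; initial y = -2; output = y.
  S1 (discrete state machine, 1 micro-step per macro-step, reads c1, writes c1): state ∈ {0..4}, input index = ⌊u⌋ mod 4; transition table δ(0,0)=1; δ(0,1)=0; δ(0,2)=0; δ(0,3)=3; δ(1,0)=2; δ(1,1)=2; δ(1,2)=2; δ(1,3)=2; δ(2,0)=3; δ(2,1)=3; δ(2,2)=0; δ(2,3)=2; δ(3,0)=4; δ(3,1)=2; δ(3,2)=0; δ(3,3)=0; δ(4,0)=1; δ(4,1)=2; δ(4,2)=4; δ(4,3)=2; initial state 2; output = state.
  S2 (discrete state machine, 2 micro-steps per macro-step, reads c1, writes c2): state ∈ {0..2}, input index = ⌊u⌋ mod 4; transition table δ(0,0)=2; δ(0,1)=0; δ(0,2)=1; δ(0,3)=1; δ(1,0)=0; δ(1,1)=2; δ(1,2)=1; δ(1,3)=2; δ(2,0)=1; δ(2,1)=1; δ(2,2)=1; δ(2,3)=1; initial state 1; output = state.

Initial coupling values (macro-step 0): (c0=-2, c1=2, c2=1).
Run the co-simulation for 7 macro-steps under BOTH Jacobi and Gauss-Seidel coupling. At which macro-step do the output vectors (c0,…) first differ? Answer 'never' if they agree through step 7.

first divergence at macro-step: 1

[Jacobi] macro 1: S0 reads c0=-2 → after 1×micro: -1; S1 reads c1=2 → after 1×micro: 0; S2 reads c1=2 → after 2×micro: 1 ⇒ (c0=-1, c1=0, c2=1)
[Jacobi] macro 2: S0 reads c0=-1 → after 1×micro: -1/2; S1 reads c1=0 → after 1×micro: 1; S2 reads c1=0 → after 2×micro: 2 ⇒ (c0=-1/2, c1=1, c2=2)
[Jacobi] macro 3: S0 reads c0=-1/2 → after 1×micro: -1/4; S1 reads c1=1 → after 1×micro: 2; S2 reads c1=1 → after 2×micro: 2 ⇒ (c0=-1/4, c1=2, c2=2)
[Jacobi] macro 4: S0 reads c0=-1/4 → after 1×micro: -1/8; S1 reads c1=2 → after 1×micro: 0; S2 reads c1=2 → after 2×micro: 1 ⇒ (c0=-1/8, c1=0, c2=1)
[Jacobi] macro 5: S0 reads c0=-1/8 → after 1×micro: -1/16; S1 reads c1=0 → after 1×micro: 1; S2 reads c1=0 → after 2×micro: 2 ⇒ (c0=-1/16, c1=1, c2=2)
[Jacobi] macro 6: S0 reads c0=-1/16 → after 1×micro: -1/32; S1 reads c1=1 → after 1×micro: 2; S2 reads c1=1 → after 2×micro: 2 ⇒ (c0=-1/32, c1=2, c2=2)
[Jacobi] macro 7: S0 reads c0=-1/32 → after 1×micro: -1/64; S1 reads c1=2 → after 1×micro: 0; S2 reads c1=2 → after 2×micro: 1 ⇒ (c0=-1/64, c1=0, c2=1)
[Gauss-Seidel] macro 1: S0 reads c0=-2 → after 1×micro: -1; S1 reads c1=2 → after 1×micro: 0; S2 reads c1=0 → after 2×micro: 2 ⇒ (c0=-1, c1=0, c2=2)
[Gauss-Seidel] macro 2: S0 reads c0=-1 → after 1×micro: -1/2; S1 reads c1=0 → after 1×micro: 1; S2 reads c1=1 → after 2×micro: 2 ⇒ (c0=-1/2, c1=1, c2=2)
[Gauss-Seidel] macro 3: S0 reads c0=-1/2 → after 1×micro: -1/4; S1 reads c1=1 → after 1×micro: 2; S2 reads c1=2 → after 2×micro: 1 ⇒ (c0=-1/4, c1=2, c2=1)
[Gauss-Seidel] macro 4: S0 reads c0=-1/4 → after 1×micro: -1/8; S1 reads c1=2 → after 1×micro: 0; S2 reads c1=0 → after 2×micro: 2 ⇒ (c0=-1/8, c1=0, c2=2)
[Gauss-Seidel] macro 5: S0 reads c0=-1/8 → after 1×micro: -1/16; S1 reads c1=0 → after 1×micro: 1; S2 reads c1=1 → after 2×micro: 2 ⇒ (c0=-1/16, c1=1, c2=2)
[Gauss-Seidel] macro 6: S0 reads c0=-1/16 → after 1×micro: -1/32; S1 reads c1=1 → after 1×micro: 2; S2 reads c1=2 → after 2×micro: 1 ⇒ (c0=-1/32, c1=2, c2=1)
[Gauss-Seidel] macro 7: S0 reads c0=-1/32 → after 1×micro: -1/64; S1 reads c1=2 → after 1×micro: 0; S2 reads c1=0 → after 2×micro: 2 ⇒ (c0=-1/64, c1=0, c2=2)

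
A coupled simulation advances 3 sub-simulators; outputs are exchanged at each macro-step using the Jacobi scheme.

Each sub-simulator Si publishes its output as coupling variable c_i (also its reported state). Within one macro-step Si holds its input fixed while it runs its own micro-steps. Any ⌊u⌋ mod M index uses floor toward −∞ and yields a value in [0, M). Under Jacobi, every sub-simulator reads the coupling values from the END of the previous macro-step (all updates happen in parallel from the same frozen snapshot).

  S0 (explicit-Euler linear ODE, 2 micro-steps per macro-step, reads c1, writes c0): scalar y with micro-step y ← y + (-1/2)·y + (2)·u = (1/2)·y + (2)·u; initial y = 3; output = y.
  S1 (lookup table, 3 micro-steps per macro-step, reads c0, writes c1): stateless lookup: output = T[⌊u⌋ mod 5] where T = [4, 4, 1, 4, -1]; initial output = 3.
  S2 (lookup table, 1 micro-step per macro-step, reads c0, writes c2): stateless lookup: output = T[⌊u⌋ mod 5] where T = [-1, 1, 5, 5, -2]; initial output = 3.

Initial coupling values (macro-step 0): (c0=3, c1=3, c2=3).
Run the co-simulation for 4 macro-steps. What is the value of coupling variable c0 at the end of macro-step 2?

c0 at macro-step 2 = 231/16

macro 1: S0 reads c1=3 → after 2×micro: 39/4; S1 reads c0=3 → after 3×micro: 4; S2 reads c0=3 → after 1×micro: 5 ⇒ (c0=39/4, c1=4, c2=5)
macro 2: S0 reads c1=4 → after 2×micro: 231/16; S1 reads c0=39/4 → after 3×micro: -1; S2 reads c0=39/4 → after 1×micro: -2 ⇒ (c0=231/16, c1=-1, c2=-2)
macro 3: S0 reads c1=-1 → after 2×micro: 39/64; S1 reads c0=231/16 → after 3×micro: -1; S2 reads c0=231/16 → after 1×micro: -2 ⇒ (c0=39/64, c1=-1, c2=-2)
macro 4: S0 reads c1=-1 → after 2×micro: -729/256; S1 reads c0=39/64 → after 3×micro: 4; S2 reads c0=39/64 → after 1×micro: -1 ⇒ (c0=-729/256, c1=4, c2=-1)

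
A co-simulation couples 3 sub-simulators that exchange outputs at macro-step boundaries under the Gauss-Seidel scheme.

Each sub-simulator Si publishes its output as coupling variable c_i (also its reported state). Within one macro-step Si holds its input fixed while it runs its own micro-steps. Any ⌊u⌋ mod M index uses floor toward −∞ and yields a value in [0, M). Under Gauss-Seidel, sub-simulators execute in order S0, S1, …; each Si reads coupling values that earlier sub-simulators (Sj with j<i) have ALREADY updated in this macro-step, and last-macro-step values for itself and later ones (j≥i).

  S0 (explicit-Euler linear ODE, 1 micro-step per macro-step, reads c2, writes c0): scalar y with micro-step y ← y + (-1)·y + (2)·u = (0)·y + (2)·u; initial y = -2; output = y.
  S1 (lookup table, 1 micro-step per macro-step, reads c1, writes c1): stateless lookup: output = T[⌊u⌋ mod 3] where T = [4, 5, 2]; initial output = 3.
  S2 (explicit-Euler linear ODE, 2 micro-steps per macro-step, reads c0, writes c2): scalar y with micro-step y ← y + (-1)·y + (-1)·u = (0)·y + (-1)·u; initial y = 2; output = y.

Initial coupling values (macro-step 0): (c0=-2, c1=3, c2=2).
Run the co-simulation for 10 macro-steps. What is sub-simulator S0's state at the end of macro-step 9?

S0 state at macro-step 9 = 1024

macro 1: S0 reads c2=2 → after 1×micro: 4; S1 reads c1=3 → after 1×micro: 4; S2 reads c0=4 → after 2×micro: -4 ⇒ (c0=4, c1=4, c2=-4)
macro 2: S0 reads c2=-4 → after 1×micro: -8; S1 reads c1=4 → after 1×micro: 5; S2 reads c0=-8 → after 2×micro: 8 ⇒ (c0=-8, c1=5, c2=8)
macro 3: S0 reads c2=8 → after 1×micro: 16; S1 reads c1=5 → after 1×micro: 2; S2 reads c0=16 → after 2×micro: -16 ⇒ (c0=16, c1=2, c2=-16)
macro 4: S0 reads c2=-16 → after 1×micro: -32; S1 reads c1=2 → after 1×micro: 2; S2 reads c0=-32 → after 2×micro: 32 ⇒ (c0=-32, c1=2, c2=32)
macro 5: S0 reads c2=32 → after 1×micro: 64; S1 reads c1=2 → after 1×micro: 2; S2 reads c0=64 → after 2×micro: -64 ⇒ (c0=64, c1=2, c2=-64)
macro 6: S0 reads c2=-64 → after 1×micro: -128; S1 reads c1=2 → after 1×micro: 2; S2 reads c0=-128 → after 2×micro: 128 ⇒ (c0=-128, c1=2, c2=128)
macro 7: S0 reads c2=128 → after 1×micro: 256; S1 reads c1=2 → after 1×micro: 2; S2 reads c0=256 → after 2×micro: -256 ⇒ (c0=256, c1=2, c2=-256)
macro 8: S0 reads c2=-256 → after 1×micro: -512; S1 reads c1=2 → after 1×micro: 2; S2 reads c0=-512 → after 2×micro: 512 ⇒ (c0=-512, c1=2, c2=512)
macro 9: S0 reads c2=512 → after 1×micro: 1024; S1 reads c1=2 → after 1×micro: 2; S2 reads c0=1024 → after 2×micro: -1024 ⇒ (c0=1024, c1=2, c2=-1024)
macro 10: S0 reads c2=-1024 → after 1×micro: -2048; S1 reads c1=2 → after 1×micro: 2; S2 reads c0=-2048 → after 2×micro: 2048 ⇒ (c0=-2048, c1=2, c2=2048)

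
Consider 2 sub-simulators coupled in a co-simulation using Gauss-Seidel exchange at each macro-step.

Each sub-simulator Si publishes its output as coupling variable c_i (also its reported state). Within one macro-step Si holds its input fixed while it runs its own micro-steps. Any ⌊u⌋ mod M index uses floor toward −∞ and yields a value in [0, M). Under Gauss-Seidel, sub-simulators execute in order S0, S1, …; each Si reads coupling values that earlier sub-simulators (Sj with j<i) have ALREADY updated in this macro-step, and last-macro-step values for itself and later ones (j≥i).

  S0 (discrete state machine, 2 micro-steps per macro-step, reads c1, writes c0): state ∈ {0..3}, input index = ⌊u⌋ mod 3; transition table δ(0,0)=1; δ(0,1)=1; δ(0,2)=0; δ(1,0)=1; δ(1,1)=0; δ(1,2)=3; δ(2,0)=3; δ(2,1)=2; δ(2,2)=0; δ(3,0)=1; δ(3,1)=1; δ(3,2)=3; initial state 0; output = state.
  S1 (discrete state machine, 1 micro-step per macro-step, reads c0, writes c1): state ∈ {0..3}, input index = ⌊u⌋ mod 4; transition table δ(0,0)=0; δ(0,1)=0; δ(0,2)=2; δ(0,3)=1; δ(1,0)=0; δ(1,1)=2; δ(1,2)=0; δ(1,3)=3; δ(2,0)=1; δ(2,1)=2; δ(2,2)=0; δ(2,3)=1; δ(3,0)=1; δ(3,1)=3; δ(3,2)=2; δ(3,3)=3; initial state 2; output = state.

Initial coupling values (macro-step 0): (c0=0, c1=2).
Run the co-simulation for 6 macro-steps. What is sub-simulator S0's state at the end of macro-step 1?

S0 state at macro-step 1 = 0

macro 1: S0 reads c1=2 → after 2×micro: 0; S1 reads c0=0 → after 1×micro: 1 ⇒ (c0=0, c1=1)
macro 2: S0 reads c1=1 → after 2×micro: 0; S1 reads c0=0 → after 1×micro: 0 ⇒ (c0=0, c1=0)
macro 3: S0 reads c1=0 → after 2×micro: 1; S1 reads c0=1 → after 1×micro: 0 ⇒ (c0=1, c1=0)
macro 4: S0 reads c1=0 → after 2×micro: 1; S1 reads c0=1 → after 1×micro: 0 ⇒ (c0=1, c1=0)
macro 5: S0 reads c1=0 → after 2×micro: 1; S1 reads c0=1 → after 1×micro: 0 ⇒ (c0=1, c1=0)
macro 6: S0 reads c1=0 → after 2×micro: 1; S1 reads c0=1 → after 1×micro: 0 ⇒ (c0=1, c1=0)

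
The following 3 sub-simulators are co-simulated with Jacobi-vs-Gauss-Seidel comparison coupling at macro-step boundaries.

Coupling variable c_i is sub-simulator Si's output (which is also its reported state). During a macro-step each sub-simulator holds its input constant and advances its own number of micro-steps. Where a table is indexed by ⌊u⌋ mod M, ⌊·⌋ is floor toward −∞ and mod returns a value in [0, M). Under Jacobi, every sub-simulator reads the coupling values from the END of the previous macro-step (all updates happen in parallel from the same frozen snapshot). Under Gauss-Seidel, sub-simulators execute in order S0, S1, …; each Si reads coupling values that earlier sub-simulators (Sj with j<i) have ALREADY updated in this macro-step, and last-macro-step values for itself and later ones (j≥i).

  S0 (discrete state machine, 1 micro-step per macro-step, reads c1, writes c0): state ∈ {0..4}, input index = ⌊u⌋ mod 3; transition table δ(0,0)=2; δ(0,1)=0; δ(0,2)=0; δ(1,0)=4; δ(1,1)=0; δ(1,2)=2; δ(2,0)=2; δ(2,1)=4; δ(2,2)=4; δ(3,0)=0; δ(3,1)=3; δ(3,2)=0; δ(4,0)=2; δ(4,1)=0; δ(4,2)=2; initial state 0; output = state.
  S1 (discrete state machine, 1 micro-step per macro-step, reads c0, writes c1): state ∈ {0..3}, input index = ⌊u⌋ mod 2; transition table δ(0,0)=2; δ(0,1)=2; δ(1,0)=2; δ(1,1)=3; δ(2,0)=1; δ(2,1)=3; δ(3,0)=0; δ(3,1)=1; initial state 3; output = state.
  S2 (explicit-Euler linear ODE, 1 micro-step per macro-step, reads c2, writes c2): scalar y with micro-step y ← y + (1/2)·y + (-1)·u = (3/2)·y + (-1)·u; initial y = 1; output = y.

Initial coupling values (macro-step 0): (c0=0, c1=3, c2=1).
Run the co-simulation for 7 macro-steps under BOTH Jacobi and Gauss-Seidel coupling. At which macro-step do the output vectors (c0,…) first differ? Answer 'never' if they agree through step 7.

[Jacobi] macro 1: S0 reads c1=3 → after 1×micro: 2; S1 reads c0=0 → after 1×micro: 0; S2 reads c2=1 → after 1×micro: 1/2 ⇒ (c0=2, c1=0, c2=1/2)
[Jacobi] macro 2: S0 reads c1=0 → after 1×micro: 2; S1 reads c0=2 → after 1×micro: 2; S2 reads c2=1/2 → after 1×micro: 1/4 ⇒ (c0=2, c1=2, c2=1/4)
[Jacobi] macro 3: S0 reads c1=2 → after 1×micro: 4; S1 reads c0=2 → after 1×micro: 1; S2 reads c2=1/4 → after 1×micro: 1/8 ⇒ (c0=4, c1=1, c2=1/8)
[Jacobi] macro 4: S0 reads c1=1 → after 1×micro: 0; S1 reads c0=4 → after 1×micro: 2; S2 reads c2=1/8 → after 1×micro: 1/16 ⇒ (c0=0, c1=2, c2=1/16)
[Jacobi] macro 5: S0 reads c1=2 → after 1×micro: 0; S1 reads c0=0 → after 1×micro: 1; S2 reads c2=1/16 → after 1×micro: 1/32 ⇒ (c0=0, c1=1, c2=1/32)
[Jacobi] macro 6: S0 reads c1=1 → after 1×micro: 0; S1 reads c0=0 → after 1×micro: 2; S2 reads c2=1/32 → after 1×micro: 1/64 ⇒ (c0=0, c1=2, c2=1/64)
[Jacobi] macro 7: S0 reads c1=2 → after 1×micro: 0; S1 reads c0=0 → after 1×micro: 1; S2 reads c2=1/64 → after 1×micro: 1/128 ⇒ (c0=0, c1=1, c2=1/128)
[Gauss-Seidel] macro 1: S0 reads c1=3 → after 1×micro: 2; S1 reads c0=2 → after 1×micro: 0; S2 reads c2=1 → after 1×micro: 1/2 ⇒ (c0=2, c1=0, c2=1/2)
[Gauss-Seidel] macro 2: S0 reads c1=0 → after 1×micro: 2; S1 reads c0=2 → after 1×micro: 2; S2 reads c2=1/2 → after 1×micro: 1/4 ⇒ (c0=2, c1=2, c2=1/4)
[Gauss-Seidel] macro 3: S0 reads c1=2 → after 1×micro: 4; S1 reads c0=4 → after 1×micro: 1; S2 reads c2=1/4 → after 1×micro: 1/8 ⇒ (c0=4, c1=1, c2=1/8)
[Gauss-Seidel] macro 4: S0 reads c1=1 → after 1×micro: 0; S1 reads c0=0 → after 1×micro: 2; S2 reads c2=1/8 → after 1×micro: 1/16 ⇒ (c0=0, c1=2, c2=1/16)
[Gauss-Seidel] macro 5: S0 reads c1=2 → after 1×micro: 0; S1 reads c0=0 → after 1×micro: 1; S2 reads c2=1/16 → after 1×micro: 1/32 ⇒ (c0=0, c1=1, c2=1/32)
[Gauss-Seidel] macro 6: S0 reads c1=1 → after 1×micro: 0; S1 reads c0=0 → after 1×micro: 2; S2 reads c2=1/32 → after 1×micro: 1/64 ⇒ (c0=0, c1=2, c2=1/64)
[Gauss-Seidel] macro 7: S0 reads c1=2 → after 1×micro: 0; S1 reads c0=0 → after 1×micro: 1; S2 reads c2=1/64 → after 1×micro: 1/128 ⇒ (c0=0, c1=1, c2=1/128)

first divergence at macro-step: never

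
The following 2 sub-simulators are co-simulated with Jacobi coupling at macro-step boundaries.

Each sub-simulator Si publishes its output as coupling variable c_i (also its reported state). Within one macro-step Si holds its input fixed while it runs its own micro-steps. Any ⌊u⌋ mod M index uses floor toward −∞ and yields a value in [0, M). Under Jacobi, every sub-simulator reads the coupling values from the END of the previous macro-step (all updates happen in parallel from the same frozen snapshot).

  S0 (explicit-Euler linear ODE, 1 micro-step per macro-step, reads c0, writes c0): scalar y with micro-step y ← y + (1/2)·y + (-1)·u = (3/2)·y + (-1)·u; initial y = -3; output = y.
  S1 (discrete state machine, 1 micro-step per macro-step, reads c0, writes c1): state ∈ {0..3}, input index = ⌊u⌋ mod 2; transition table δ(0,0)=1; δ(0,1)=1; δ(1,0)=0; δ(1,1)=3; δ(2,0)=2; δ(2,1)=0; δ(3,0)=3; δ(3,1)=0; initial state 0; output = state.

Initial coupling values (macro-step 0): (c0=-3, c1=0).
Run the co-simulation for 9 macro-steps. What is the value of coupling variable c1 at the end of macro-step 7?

c1 at macro-step 7 = 3

macro 1: S0 reads c0=-3 → after 1×micro: -3/2; S1 reads c0=-3 → after 1×micro: 1 ⇒ (c0=-3/2, c1=1)
macro 2: S0 reads c0=-3/2 → after 1×micro: -3/4; S1 reads c0=-3/2 → after 1×micro: 0 ⇒ (c0=-3/4, c1=0)
macro 3: S0 reads c0=-3/4 → after 1×micro: -3/8; S1 reads c0=-3/4 → after 1×micro: 1 ⇒ (c0=-3/8, c1=1)
macro 4: S0 reads c0=-3/8 → after 1×micro: -3/16; S1 reads c0=-3/8 → after 1×micro: 3 ⇒ (c0=-3/16, c1=3)
macro 5: S0 reads c0=-3/16 → after 1×micro: -3/32; S1 reads c0=-3/16 → after 1×micro: 0 ⇒ (c0=-3/32, c1=0)
macro 6: S0 reads c0=-3/32 → after 1×micro: -3/64; S1 reads c0=-3/32 → after 1×micro: 1 ⇒ (c0=-3/64, c1=1)
macro 7: S0 reads c0=-3/64 → after 1×micro: -3/128; S1 reads c0=-3/64 → after 1×micro: 3 ⇒ (c0=-3/128, c1=3)
macro 8: S0 reads c0=-3/128 → after 1×micro: -3/256; S1 reads c0=-3/128 → after 1×micro: 0 ⇒ (c0=-3/256, c1=0)
macro 9: S0 reads c0=-3/256 → after 1×micro: -3/512; S1 reads c0=-3/256 → after 1×micro: 1 ⇒ (c0=-3/512, c1=1)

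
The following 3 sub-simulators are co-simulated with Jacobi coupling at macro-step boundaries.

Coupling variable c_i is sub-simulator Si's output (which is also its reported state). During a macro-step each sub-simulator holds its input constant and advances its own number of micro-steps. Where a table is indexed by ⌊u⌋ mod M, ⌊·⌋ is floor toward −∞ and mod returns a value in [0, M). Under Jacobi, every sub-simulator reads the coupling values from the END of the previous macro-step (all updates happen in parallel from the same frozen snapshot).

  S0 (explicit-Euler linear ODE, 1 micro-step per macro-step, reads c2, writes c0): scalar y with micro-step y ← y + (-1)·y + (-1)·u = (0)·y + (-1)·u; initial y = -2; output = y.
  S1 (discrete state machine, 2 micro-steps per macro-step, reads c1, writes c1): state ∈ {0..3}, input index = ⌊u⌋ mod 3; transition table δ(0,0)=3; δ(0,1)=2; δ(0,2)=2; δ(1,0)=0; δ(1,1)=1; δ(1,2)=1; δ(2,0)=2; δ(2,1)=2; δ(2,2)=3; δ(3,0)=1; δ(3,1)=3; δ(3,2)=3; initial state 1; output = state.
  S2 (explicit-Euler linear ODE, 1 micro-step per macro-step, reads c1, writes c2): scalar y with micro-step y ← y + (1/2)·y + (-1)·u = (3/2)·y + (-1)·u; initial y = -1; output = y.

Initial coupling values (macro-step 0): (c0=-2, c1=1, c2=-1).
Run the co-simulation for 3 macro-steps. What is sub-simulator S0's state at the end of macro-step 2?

S0 state at macro-step 2 = 5/2

macro 1: S0 reads c2=-1 → after 1×micro: 1; S1 reads c1=1 → after 2×micro: 1; S2 reads c1=1 → after 1×micro: -5/2 ⇒ (c0=1, c1=1, c2=-5/2)
macro 2: S0 reads c2=-5/2 → after 1×micro: 5/2; S1 reads c1=1 → after 2×micro: 1; S2 reads c1=1 → after 1×micro: -19/4 ⇒ (c0=5/2, c1=1, c2=-19/4)
macro 3: S0 reads c2=-19/4 → after 1×micro: 19/4; S1 reads c1=1 → after 2×micro: 1; S2 reads c1=1 → after 1×micro: -65/8 ⇒ (c0=19/4, c1=1, c2=-65/8)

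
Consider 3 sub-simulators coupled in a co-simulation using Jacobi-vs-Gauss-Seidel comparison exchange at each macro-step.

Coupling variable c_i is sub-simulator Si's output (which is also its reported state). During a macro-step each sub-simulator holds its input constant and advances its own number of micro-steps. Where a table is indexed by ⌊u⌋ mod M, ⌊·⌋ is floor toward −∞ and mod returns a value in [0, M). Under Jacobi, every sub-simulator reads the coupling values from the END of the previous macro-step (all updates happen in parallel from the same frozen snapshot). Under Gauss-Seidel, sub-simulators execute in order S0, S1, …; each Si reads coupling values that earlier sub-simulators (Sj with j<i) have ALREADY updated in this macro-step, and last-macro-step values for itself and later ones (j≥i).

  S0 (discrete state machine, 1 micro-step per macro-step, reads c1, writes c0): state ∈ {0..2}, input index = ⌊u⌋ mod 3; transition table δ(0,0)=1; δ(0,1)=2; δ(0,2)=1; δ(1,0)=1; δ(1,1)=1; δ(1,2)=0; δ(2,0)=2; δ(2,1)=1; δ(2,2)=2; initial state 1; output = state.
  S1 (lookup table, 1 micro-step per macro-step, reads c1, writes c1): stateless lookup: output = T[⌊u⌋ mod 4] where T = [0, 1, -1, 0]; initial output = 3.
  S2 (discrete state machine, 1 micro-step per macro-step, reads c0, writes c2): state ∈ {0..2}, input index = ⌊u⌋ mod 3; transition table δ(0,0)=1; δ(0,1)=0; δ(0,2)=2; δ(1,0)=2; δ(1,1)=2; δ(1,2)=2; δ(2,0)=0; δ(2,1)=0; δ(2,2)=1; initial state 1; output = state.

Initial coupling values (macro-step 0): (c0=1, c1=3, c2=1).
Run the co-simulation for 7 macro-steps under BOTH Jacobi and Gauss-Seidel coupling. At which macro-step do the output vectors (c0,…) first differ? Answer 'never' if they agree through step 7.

first divergence at macro-step: never

[Jacobi] macro 1: S0 reads c1=3 → after 1×micro: 1; S1 reads c1=3 → after 1×micro: 0; S2 reads c0=1 → after 1×micro: 2 ⇒ (c0=1, c1=0, c2=2)
[Jacobi] macro 2: S0 reads c1=0 → after 1×micro: 1; S1 reads c1=0 → after 1×micro: 0; S2 reads c0=1 → after 1×micro: 0 ⇒ (c0=1, c1=0, c2=0)
[Jacobi] macro 3: S0 reads c1=0 → after 1×micro: 1; S1 reads c1=0 → after 1×micro: 0; S2 reads c0=1 → after 1×micro: 0 ⇒ (c0=1, c1=0, c2=0)
[Jacobi] macro 4: S0 reads c1=0 → after 1×micro: 1; S1 reads c1=0 → after 1×micro: 0; S2 reads c0=1 → after 1×micro: 0 ⇒ (c0=1, c1=0, c2=0)
[Jacobi] macro 5: S0 reads c1=0 → after 1×micro: 1; S1 reads c1=0 → after 1×micro: 0; S2 reads c0=1 → after 1×micro: 0 ⇒ (c0=1, c1=0, c2=0)
[Jacobi] macro 6: S0 reads c1=0 → after 1×micro: 1; S1 reads c1=0 → after 1×micro: 0; S2 reads c0=1 → after 1×micro: 0 ⇒ (c0=1, c1=0, c2=0)
[Jacobi] macro 7: S0 reads c1=0 → after 1×micro: 1; S1 reads c1=0 → after 1×micro: 0; S2 reads c0=1 → after 1×micro: 0 ⇒ (c0=1, c1=0, c2=0)
[Gauss-Seidel] macro 1: S0 reads c1=3 → after 1×micro: 1; S1 reads c1=3 → after 1×micro: 0; S2 reads c0=1 → after 1×micro: 2 ⇒ (c0=1, c1=0, c2=2)
[Gauss-Seidel] macro 2: S0 reads c1=0 → after 1×micro: 1; S1 reads c1=0 → after 1×micro: 0; S2 reads c0=1 → after 1×micro: 0 ⇒ (c0=1, c1=0, c2=0)
[Gauss-Seidel] macro 3: S0 reads c1=0 → after 1×micro: 1; S1 reads c1=0 → after 1×micro: 0; S2 reads c0=1 → after 1×micro: 0 ⇒ (c0=1, c1=0, c2=0)
[Gauss-Seidel] macro 4: S0 reads c1=0 → after 1×micro: 1; S1 reads c1=0 → after 1×micro: 0; S2 reads c0=1 → after 1×micro: 0 ⇒ (c0=1, c1=0, c2=0)
[Gauss-Seidel] macro 5: S0 reads c1=0 → after 1×micro: 1; S1 reads c1=0 → after 1×micro: 0; S2 reads c0=1 → after 1×micro: 0 ⇒ (c0=1, c1=0, c2=0)
[Gauss-Seidel] macro 6: S0 reads c1=0 → after 1×micro: 1; S1 reads c1=0 → after 1×micro: 0; S2 reads c0=1 → after 1×micro: 0 ⇒ (c0=1, c1=0, c2=0)
[Gauss-Seidel] macro 7: S0 reads c1=0 → after 1×micro: 1; S1 reads c1=0 → after 1×micro: 0; S2 reads c0=1 → after 1×micro: 0 ⇒ (c0=1, c1=0, c2=0)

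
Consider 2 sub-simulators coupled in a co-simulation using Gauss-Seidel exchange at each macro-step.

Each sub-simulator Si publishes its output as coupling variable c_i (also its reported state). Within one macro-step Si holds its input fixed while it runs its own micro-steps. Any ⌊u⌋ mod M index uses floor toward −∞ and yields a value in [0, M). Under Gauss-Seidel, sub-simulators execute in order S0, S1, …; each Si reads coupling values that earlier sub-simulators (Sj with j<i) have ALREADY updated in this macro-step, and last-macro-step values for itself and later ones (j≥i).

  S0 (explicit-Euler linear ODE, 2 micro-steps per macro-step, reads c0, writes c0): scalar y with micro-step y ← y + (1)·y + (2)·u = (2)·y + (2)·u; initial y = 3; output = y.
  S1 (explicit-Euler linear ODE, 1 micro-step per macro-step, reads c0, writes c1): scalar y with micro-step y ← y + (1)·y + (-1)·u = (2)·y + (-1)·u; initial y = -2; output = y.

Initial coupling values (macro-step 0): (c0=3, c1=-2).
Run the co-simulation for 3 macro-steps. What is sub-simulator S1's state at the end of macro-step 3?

macro 1: S0 reads c0=3 → after 2×micro: 30; S1 reads c0=30 → after 1×micro: -34 ⇒ (c0=30, c1=-34)
macro 2: S0 reads c0=30 → after 2×micro: 300; S1 reads c0=300 → after 1×micro: -368 ⇒ (c0=300, c1=-368)
macro 3: S0 reads c0=300 → after 2×micro: 3000; S1 reads c0=3000 → after 1×micro: -3736 ⇒ (c0=3000, c1=-3736)

S1 state at macro-step 3 = -3736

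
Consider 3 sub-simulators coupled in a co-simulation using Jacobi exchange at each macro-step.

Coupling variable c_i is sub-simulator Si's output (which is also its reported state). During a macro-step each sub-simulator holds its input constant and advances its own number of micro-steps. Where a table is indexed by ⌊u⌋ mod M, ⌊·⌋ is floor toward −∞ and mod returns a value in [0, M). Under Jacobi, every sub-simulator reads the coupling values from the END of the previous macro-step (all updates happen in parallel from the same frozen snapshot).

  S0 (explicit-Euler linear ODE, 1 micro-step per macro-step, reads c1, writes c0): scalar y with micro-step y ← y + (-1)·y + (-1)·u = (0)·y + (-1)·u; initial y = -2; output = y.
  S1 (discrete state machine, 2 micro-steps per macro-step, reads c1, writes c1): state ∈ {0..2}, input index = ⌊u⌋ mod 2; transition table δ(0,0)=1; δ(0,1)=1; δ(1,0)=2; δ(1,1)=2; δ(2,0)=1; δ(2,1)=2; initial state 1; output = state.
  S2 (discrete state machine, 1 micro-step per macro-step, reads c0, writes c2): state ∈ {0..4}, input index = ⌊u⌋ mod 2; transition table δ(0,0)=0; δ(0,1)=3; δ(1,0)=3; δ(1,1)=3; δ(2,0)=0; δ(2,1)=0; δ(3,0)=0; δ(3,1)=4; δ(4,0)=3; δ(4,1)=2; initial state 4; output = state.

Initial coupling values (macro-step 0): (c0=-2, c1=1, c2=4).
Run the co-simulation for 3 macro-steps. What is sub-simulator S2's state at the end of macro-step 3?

macro 1: S0 reads c1=1 → after 1×micro: -1; S1 reads c1=1 → after 2×micro: 2; S2 reads c0=-2 → after 1×micro: 3 ⇒ (c0=-1, c1=2, c2=3)
macro 2: S0 reads c1=2 → after 1×micro: -2; S1 reads c1=2 → after 2×micro: 2; S2 reads c0=-1 → after 1×micro: 4 ⇒ (c0=-2, c1=2, c2=4)
macro 3: S0 reads c1=2 → after 1×micro: -2; S1 reads c1=2 → after 2×micro: 2; S2 reads c0=-2 → after 1×micro: 3 ⇒ (c0=-2, c1=2, c2=3)

S2 state at macro-step 3 = 3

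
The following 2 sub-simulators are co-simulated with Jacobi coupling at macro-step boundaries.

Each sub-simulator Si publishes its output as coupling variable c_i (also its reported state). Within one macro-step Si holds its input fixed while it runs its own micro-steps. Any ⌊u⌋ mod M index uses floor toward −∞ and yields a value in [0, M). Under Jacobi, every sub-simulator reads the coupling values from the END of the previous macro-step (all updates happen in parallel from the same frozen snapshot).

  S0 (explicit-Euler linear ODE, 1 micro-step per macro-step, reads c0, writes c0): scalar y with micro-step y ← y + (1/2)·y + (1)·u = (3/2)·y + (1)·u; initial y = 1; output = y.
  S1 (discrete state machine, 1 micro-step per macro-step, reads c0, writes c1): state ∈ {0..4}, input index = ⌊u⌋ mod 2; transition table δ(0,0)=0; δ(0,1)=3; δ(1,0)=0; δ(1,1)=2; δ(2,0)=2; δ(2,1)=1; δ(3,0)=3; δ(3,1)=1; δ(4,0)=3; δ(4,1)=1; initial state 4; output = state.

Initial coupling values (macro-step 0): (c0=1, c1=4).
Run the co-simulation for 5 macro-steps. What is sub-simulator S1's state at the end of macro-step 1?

macro 1: S0 reads c0=1 → after 1×micro: 5/2; S1 reads c0=1 → after 1×micro: 1 ⇒ (c0=5/2, c1=1)
macro 2: S0 reads c0=5/2 → after 1×micro: 25/4; S1 reads c0=5/2 → after 1×micro: 0 ⇒ (c0=25/4, c1=0)
macro 3: S0 reads c0=25/4 → after 1×micro: 125/8; S1 reads c0=25/4 → after 1×micro: 0 ⇒ (c0=125/8, c1=0)
macro 4: S0 reads c0=125/8 → after 1×micro: 625/16; S1 reads c0=125/8 → after 1×micro: 3 ⇒ (c0=625/16, c1=3)
macro 5: S0 reads c0=625/16 → after 1×micro: 3125/32; S1 reads c0=625/16 → after 1×micro: 1 ⇒ (c0=3125/32, c1=1)

S1 state at macro-step 1 = 1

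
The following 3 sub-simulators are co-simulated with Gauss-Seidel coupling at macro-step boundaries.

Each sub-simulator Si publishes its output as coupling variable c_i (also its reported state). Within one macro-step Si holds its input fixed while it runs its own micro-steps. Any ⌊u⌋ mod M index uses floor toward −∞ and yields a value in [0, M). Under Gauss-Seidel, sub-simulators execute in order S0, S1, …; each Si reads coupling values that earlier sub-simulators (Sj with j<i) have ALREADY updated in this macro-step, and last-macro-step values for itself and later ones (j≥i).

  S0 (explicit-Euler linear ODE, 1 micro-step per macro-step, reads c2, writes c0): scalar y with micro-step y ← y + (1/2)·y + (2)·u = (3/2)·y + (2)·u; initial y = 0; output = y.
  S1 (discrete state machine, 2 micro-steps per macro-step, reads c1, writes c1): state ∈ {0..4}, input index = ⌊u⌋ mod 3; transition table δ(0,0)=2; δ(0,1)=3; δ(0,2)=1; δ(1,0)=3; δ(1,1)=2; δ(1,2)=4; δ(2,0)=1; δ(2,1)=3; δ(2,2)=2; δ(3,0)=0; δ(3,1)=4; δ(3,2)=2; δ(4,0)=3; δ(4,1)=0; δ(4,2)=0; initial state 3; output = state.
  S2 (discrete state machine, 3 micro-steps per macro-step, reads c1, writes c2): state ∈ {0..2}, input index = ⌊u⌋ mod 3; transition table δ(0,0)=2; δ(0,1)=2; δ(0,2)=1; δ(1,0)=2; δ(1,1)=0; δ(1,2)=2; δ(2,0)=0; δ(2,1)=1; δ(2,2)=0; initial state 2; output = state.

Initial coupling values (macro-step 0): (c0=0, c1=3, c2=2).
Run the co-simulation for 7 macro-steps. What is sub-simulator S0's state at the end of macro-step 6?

S0 state at macro-step 6 = 665/8

macro 1: S0 reads c2=2 → after 1×micro: 4; S1 reads c1=3 → after 2×micro: 2; S2 reads c1=2 → after 3×micro: 2 ⇒ (c0=4, c1=2, c2=2)
macro 2: S0 reads c2=2 → after 1×micro: 10; S1 reads c1=2 → after 2×micro: 2; S2 reads c1=2 → after 3×micro: 2 ⇒ (c0=10, c1=2, c2=2)
macro 3: S0 reads c2=2 → after 1×micro: 19; S1 reads c1=2 → after 2×micro: 2; S2 reads c1=2 → after 3×micro: 2 ⇒ (c0=19, c1=2, c2=2)
macro 4: S0 reads c2=2 → after 1×micro: 65/2; S1 reads c1=2 → after 2×micro: 2; S2 reads c1=2 → after 3×micro: 2 ⇒ (c0=65/2, c1=2, c2=2)
macro 5: S0 reads c2=2 → after 1×micro: 211/4; S1 reads c1=2 → after 2×micro: 2; S2 reads c1=2 → after 3×micro: 2 ⇒ (c0=211/4, c1=2, c2=2)
macro 6: S0 reads c2=2 → after 1×micro: 665/8; S1 reads c1=2 → after 2×micro: 2; S2 reads c1=2 → after 3×micro: 2 ⇒ (c0=665/8, c1=2, c2=2)
macro 7: S0 reads c2=2 → after 1×micro: 2059/16; S1 reads c1=2 → after 2×micro: 2; S2 reads c1=2 → after 3×micro: 2 ⇒ (c0=2059/16, c1=2, c2=2)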